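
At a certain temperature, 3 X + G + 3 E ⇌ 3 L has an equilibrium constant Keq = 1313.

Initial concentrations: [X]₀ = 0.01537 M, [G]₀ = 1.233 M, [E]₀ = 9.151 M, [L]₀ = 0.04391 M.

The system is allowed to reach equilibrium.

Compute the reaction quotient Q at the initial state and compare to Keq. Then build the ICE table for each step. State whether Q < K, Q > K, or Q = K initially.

Q₀ = 0.02468; Q < K (proceeds forward)

Q₀ = 0.02468 vs Keq = 1313 ⇒ Q<K, forward
Step 1:
                    X           G           E           L
  init        0.01537       1.233       9.151     0.04391
  Δ          -0.01482   -0.004941    -0.01482     0.01482
  eq       5.4821e-04       1.228       9.136     0.05873
  solve Keq expr → x = 0.004941; check Q = 1313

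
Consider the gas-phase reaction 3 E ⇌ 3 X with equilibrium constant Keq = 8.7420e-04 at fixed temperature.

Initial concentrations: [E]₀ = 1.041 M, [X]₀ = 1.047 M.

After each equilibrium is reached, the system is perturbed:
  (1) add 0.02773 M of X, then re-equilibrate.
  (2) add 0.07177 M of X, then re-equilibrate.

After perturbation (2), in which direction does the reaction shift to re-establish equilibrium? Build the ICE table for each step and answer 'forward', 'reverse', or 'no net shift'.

Q₀ = 1.017 vs Keq = 8.7420e-04 ⇒ Q>K, reverse
Step 1:
                    E           X
  init          1.041       1.047
  Δ            0.8648     -0.8648
  eq            1.906      0.1822
  solve Keq expr → x = -0.2883; check Q = 8.7420e-04
Then add 0.02773 M of X.
Step 2:
                    E           X
  init          1.906        0.21
  Δ           0.02531    -0.02531
  eq            1.931      0.1846
  solve Keq expr → x = -0.008437; check Q = 8.7420e-04
Then add 0.07177 M of X.
Step 3:
                    E           X
  init          1.931      0.2564
  Δ           0.06551    -0.06551
  eq            1.997      0.1909
  solve Keq expr → x = -0.02184; check Q = 8.7420e-04

Direction: reverse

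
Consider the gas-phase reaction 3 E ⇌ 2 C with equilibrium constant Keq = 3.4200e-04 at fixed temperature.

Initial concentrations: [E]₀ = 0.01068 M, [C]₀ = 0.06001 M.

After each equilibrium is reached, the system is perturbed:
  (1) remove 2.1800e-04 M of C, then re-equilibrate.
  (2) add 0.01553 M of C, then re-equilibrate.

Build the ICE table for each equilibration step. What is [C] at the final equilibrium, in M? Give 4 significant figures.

[C]_eq = 7.9265e-04 M

Q₀ = 2956 vs Keq = 3.4200e-04 ⇒ Q>K, reverse
Step 1:
                   E          C
  init       0.01068    0.06001
  Δ          0.08914   -0.05943
  eq         0.09982 5.8323e-04
  solve Keq expr → x = -0.02971; check Q = 3.4200e-04
Then remove 2.1800e-04 M of C.
Step 2:
                   E          C
  init       0.09982 3.6523e-04
  Δ       -3.2276e-04 2.1517e-04
  eq          0.0995 5.8040e-04
  solve Keq expr → x = 1.0759e-04; check Q = 3.4200e-04
Then add 0.01553 M of C.
Step 3:
                   E          C
  init        0.0995    0.01611
  Δ          0.02298   -0.01532
  eq          0.1225 7.9265e-04
  solve Keq expr → x = -0.007659; check Q = 3.4200e-04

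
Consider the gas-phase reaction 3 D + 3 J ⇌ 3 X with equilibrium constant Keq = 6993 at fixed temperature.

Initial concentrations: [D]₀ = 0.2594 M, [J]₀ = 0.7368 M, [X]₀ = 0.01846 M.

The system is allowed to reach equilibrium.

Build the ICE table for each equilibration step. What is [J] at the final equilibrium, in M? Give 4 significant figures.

[J]_eq = 0.5035 M

Q₀ = 9.0102e-04 vs Keq = 6993 ⇒ Q<K, forward
Step 1:
                   D          J          X
  Initial     0.2594     0.7368    0.01846
  Change     -0.2333    -0.2333     0.2333
  Equil      0.02614     0.5035     0.2517
  solve Keq expr → x = 0.07775; check Q = 6993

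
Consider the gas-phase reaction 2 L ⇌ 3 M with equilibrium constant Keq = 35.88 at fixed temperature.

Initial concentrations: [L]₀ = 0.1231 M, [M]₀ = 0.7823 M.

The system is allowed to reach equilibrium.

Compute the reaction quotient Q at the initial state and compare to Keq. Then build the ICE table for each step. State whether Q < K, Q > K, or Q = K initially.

Q₀ = 31.59; Q < K (proceeds forward)

Q₀ = 31.59 vs Keq = 35.88 ⇒ Q<K, forward
Step 1:
                   L          M
  Initial     0.1231     0.7823
  Change   -0.005691   0.008536
  Equil       0.1174     0.7908
  solve Keq expr → x = 0.002845; check Q = 35.88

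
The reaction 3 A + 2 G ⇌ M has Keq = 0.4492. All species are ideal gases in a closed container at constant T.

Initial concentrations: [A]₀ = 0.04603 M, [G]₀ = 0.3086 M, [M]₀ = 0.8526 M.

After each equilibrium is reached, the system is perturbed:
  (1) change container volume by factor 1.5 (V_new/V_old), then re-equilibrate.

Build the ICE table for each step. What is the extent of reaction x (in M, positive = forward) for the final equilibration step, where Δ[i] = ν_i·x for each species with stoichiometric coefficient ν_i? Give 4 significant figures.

x = -0.08229 M

Q₀ = 9.1797e+04 vs Keq = 0.4492 ⇒ Q>K, reverse
Step 1:
                   A          G          M
  init       0.04603     0.3086     0.8526
  Δ            1.012     0.6749    -0.3375
  eq           1.058     0.9835     0.5151
  solve Keq expr → x = -0.3375; check Q = 0.4492
Then change container volume by factor 1.5 (V_new/V_old).
Step 2:
                   A          G          M
  init        0.7056     0.6557     0.3434
  Δ           0.2469     0.1646   -0.08229
  eq          0.9525     0.8203     0.2611
  solve Keq expr → x = -0.08229; check Q = 0.4492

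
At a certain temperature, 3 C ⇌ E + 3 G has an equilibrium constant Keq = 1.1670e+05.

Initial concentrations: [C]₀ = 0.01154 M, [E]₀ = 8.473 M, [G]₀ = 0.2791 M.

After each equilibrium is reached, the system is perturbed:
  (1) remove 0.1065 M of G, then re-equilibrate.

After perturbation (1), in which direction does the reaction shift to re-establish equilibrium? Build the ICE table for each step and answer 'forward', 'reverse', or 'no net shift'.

Q₀ = 1.1987e+05 vs Keq = 1.1670e+05 ⇒ Q>K, reverse
Step 1:
                    C           E           G
  Initial     0.01154       8.473      0.2791
  Change   9.9300e-05 -3.3100e-05 -9.9300e-05
  Equil       0.01164       8.473       0.279
  solve Keq expr → x = -3.3100e-05; check Q = 1.1670e+05
Then remove 0.1065 M of G.
Step 2:
                    C           E           G
  Initial     0.01164       8.473      0.1725
  Change    -0.004265    0.001422    0.004265
  Equil      0.007375       8.474      0.1768
  solve Keq expr → x = 0.001422; check Q = 1.1670e+05

Direction: forward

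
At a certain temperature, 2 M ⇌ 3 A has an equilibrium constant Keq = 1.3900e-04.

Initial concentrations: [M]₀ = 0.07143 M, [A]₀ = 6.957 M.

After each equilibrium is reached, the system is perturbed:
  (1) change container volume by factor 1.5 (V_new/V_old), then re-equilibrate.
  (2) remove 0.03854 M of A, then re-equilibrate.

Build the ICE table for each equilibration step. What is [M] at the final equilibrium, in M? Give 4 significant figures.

[M]_eq = 3.041 M

Q₀ = 6.5994e+04 vs Keq = 1.3900e-04 ⇒ Q>K, reverse
Step 1:
                   M          A
  Initial    0.07143      6.957
  Change       4.542     -6.813
  Equil        4.614     0.1436
  solve Keq expr → x = -2.271; check Q = 1.3900e-04
Then change container volume by factor 1.5 (V_new/V_old).
Step 2:
                   M          A
  Initial      3.076    0.09571
  Change    -0.00909    0.01363
  Equil        3.067     0.1093
  solve Keq expr → x = 0.004545; check Q = 1.3900e-04
Then remove 0.03854 M of A.
Step 3:
                   M          A
  Initial      3.067     0.0708
  Change    -0.02529    0.03794
  Equil        3.041     0.1087
  solve Keq expr → x = 0.01265; check Q = 1.3900e-04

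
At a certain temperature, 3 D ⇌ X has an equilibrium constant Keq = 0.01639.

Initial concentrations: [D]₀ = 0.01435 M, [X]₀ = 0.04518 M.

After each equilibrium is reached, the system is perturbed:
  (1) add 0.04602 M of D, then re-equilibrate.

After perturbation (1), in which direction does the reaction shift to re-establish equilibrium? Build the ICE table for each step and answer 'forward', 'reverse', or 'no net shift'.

Direction: forward

Q₀ = 1.5289e+04 vs Keq = 0.01639 ⇒ Q>K, reverse
Step 1:
                    D           X
  Initial     0.01435     0.04518
  Change       0.1354    -0.04512
  Equil        0.1497  5.5013e-05
  solve Keq expr → x = -0.04512; check Q = 0.01639
Then add 0.04602 M of D.
Step 2:
                    D           X
  Initial      0.1957  5.5013e-05
  Change  -2.0260e-04  6.7534e-05
  Equil        0.1955  1.2255e-04
  solve Keq expr → x = 6.7534e-05; check Q = 0.01639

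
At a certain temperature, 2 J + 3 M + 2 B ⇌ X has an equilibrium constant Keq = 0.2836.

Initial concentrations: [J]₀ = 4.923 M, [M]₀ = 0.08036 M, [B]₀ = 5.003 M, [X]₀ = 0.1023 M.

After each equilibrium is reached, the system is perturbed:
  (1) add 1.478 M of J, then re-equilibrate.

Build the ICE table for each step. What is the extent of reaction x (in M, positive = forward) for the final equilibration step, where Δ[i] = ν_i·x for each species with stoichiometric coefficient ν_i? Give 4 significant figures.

Q₀ = 0.325 vs Keq = 0.2836 ⇒ Q>K, reverse
Step 1:
                  J         M         B         X
  I           4.923   0.08036     5.003    0.1023
  C        0.002248  0.003371  0.002248 -0.001124
  E           4.925   0.08373     5.005    0.1012
  solve Keq expr → x = -0.001124; check Q = 0.2836
Then add 1.478 M of J.
Step 2:
                  J         M         B         X
  I           6.403   0.08373     5.005    0.1012
  C       -0.008239  -0.01236 -0.008239  0.004119
  E           6.395   0.07137     4.997    0.1053
  solve Keq expr → x = 0.004119; check Q = 0.2836

x = 0.004119 M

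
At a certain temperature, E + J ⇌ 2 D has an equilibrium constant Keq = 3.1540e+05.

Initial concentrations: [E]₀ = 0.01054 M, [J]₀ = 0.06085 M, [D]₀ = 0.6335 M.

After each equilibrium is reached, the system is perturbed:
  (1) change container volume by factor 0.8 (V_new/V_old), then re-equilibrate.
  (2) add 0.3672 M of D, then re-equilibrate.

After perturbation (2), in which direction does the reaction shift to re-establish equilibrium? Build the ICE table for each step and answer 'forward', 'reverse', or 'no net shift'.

Q₀ = 625.7 vs Keq = 3.1540e+05 ⇒ Q<K, forward
Step 1:
                  E         J         D
  Initial   0.01054   0.06085    0.6335
  Change   -0.01051  -0.01051   0.02103
  Equil   2.6984e-05   0.05034    0.6545
  solve Keq expr → x = 0.01051; check Q = 3.1540e+05
Then change container volume by factor 0.8 (V_new/V_old).
Step 2:
                  E         J         D
  Initial 3.3730e-05   0.06292    0.8182
  Change          0         0         0
  Equil   3.3730e-05   0.06292    0.8182
  solve Keq expr → x = 0; check Q = 3.1540e+05
Then add 0.3672 M of D.
Step 3:
                  E         J         D
  Initial 3.3730e-05   0.06292     1.185
  Change  3.7021e-05 3.7021e-05 -7.4041e-05
  Equil   7.0751e-05   0.06296     1.185
  solve Keq expr → x = -3.7021e-05; check Q = 3.1540e+05

Direction: reverse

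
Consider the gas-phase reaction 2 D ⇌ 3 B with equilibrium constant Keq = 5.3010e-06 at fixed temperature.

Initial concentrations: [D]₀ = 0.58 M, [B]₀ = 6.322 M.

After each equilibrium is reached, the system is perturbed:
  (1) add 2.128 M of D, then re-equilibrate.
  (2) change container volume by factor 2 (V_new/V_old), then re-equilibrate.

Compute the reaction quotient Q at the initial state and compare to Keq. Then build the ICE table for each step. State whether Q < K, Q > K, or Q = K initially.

Q₀ = 751.1 vs Keq = 5.3010e-06 ⇒ Q>K, reverse
Step 1:
                   D          B
  init          0.58      6.322
  Δ            4.182     -6.273
  eq           4.762    0.04935
  solve Keq expr → x = -2.091; check Q = 5.3010e-06
Then add 2.128 M of D.
Step 2:
                   D          B
  init          6.89    0.04935
  Δ         -0.00915    0.01373
  eq           6.881    0.06308
  solve Keq expr → x = 0.004575; check Q = 5.3010e-06
Then change container volume by factor 2 (V_new/V_old).
Step 3:
                   D          B
  init          3.44    0.03154
  Δ        -0.005437   0.008156
  eq           3.435    0.03969
  solve Keq expr → x = 0.002719; check Q = 5.3010e-06

Q₀ = 751.1; Q > K (proceeds reverse)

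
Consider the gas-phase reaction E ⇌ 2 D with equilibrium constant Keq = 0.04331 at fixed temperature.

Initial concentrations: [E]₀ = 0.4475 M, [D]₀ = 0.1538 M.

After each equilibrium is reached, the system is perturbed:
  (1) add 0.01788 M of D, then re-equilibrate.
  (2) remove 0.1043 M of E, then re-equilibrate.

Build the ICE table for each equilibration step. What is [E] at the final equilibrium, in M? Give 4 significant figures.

[E]_eq = 0.3661 M

Q₀ = 0.05286 vs Keq = 0.04331 ⇒ Q>K, reverse
Step 1:
                   E          D
  I           0.4475     0.1538
  C         0.006767   -0.01353
  E           0.4543     0.1403
  solve Keq expr → x = -0.006767; check Q = 0.04331
Then add 0.01788 M of D.
Step 2:
                   E          D
  I           0.4543     0.1581
  C         0.008302    -0.0166
  E           0.4626     0.1415
  solve Keq expr → x = -0.008302; check Q = 0.04331
Then remove 0.1043 M of E.
Step 3:
                   E          D
  I           0.3583     0.1415
  C         0.007812   -0.01562
  E           0.3661     0.1259
  solve Keq expr → x = -0.007812; check Q = 0.04331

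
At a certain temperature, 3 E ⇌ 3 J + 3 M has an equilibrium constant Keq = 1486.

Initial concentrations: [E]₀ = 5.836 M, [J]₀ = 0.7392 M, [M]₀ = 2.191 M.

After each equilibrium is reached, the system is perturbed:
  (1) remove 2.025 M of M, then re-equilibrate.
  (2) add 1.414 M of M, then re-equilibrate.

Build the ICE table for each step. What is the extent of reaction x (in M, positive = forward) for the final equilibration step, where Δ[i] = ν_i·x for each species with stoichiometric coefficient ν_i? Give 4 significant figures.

Q₀ = 0.02137 vs Keq = 1486 ⇒ Q<K, forward
Step 1:
                   E          J          M
  I            5.836     0.7392      2.191
  C           -3.618      3.618      3.618
  E            2.218      4.357      5.809
  solve Keq expr → x = 1.206; check Q = 1486
Then remove 2.025 M of M.
Step 2:
                   E          J          M
  I            2.218      4.357      3.784
  C          -0.4413     0.4413     0.4413
  E            1.777      4.798      4.225
  solve Keq expr → x = 0.1471; check Q = 1486
Then add 1.414 M of M.
Step 3:
                   E          J          M
  I            1.777      4.798      5.639
  C           0.3151    -0.3151    -0.3151
  E            2.092      4.483      5.324
  solve Keq expr → x = -0.105; check Q = 1486

x = -0.105 M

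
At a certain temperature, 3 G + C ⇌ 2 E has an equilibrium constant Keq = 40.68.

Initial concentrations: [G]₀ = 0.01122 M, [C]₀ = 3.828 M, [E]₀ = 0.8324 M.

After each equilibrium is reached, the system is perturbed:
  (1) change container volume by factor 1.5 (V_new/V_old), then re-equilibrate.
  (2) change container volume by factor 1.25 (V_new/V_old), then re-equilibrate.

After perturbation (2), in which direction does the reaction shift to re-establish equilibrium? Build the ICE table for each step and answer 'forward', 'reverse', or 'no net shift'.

Direction: reverse

Q₀ = 1.2815e+05 vs Keq = 40.68 ⇒ Q>K, reverse
Step 1:
                    G           C           E
  I           0.01122       3.828      0.8324
  C            0.1401      0.0467     -0.0934
  E            0.1513       3.875       0.739
  solve Keq expr → x = -0.0467; check Q = 40.68
Then change container volume by factor 1.5 (V_new/V_old).
Step 2:
                    G           C           E
  I            0.1009       2.583      0.4927
  C           0.02782    0.009273    -0.01855
  E            0.1287       2.592      0.4741
  solve Keq expr → x = -0.009273; check Q = 40.68
Then change container volume by factor 1.25 (V_new/V_old).
Step 3:
                    G           C           E
  I             0.103       2.074      0.3793
  C            0.0144      0.0048   -0.009599
  E            0.1174       2.079      0.3697
  solve Keq expr → x = -0.0048; check Q = 40.68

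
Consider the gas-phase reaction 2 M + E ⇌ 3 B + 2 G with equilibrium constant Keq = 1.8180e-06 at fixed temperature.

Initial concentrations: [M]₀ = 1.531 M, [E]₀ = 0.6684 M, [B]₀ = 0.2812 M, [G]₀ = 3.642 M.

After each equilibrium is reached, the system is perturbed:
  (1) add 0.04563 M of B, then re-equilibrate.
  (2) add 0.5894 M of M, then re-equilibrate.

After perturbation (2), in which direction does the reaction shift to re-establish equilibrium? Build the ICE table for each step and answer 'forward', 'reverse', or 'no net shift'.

Direction: forward

Q₀ = 0.1883 vs Keq = 1.8180e-06 ⇒ Q>K, reverse
Step 1:
                   M          E          B          G
  init         1.531     0.6684     0.2812      3.642
  Δ           0.1828    0.09141    -0.2742    -0.1828
  eq           1.714     0.7598   0.006973      3.459
  solve Keq expr → x = -0.09141; check Q = 1.8180e-06
Then add 0.04563 M of B.
Step 2:
                   M          E          B          G
  init         1.714     0.7598     0.0526      3.459
  Δ          0.03031    0.01515   -0.04546   -0.03031
  eq           1.744      0.775   0.007143      3.429
  solve Keq expr → x = -0.01515; check Q = 1.8180e-06
Then add 0.5894 M of M.
Step 3:
                   M          E          B          G
  init         2.334      0.775   0.007143      3.429
  Δ        -0.001016 -5.0800e-04   0.001524   0.001016
  eq           2.333     0.7745   0.008667       3.43
  solve Keq expr → x = 5.0800e-04; check Q = 1.8180e-06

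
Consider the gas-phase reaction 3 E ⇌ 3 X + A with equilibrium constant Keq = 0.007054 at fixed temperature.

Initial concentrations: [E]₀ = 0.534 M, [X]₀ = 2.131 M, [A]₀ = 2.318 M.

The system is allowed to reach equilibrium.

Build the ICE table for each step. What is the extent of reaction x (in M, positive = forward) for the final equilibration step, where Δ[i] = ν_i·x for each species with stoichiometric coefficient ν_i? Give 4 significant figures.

x = -0.588 M

Q₀ = 147.3 vs Keq = 0.007054 ⇒ Q>K, reverse
Step 1:
                    E           X           A
  Initial       0.534       2.131       2.318
  Change        1.764      -1.764      -0.588
  Equil         2.298      0.3671        1.73
  solve Keq expr → x = -0.588; check Q = 0.007054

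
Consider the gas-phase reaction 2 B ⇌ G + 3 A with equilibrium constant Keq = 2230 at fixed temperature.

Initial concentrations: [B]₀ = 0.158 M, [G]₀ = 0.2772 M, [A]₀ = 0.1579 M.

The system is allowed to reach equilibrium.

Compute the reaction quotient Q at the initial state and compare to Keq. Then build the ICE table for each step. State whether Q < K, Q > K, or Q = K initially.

Q₀ = 0.04371; Q < K (proceeds forward)

Q₀ = 0.04371 vs Keq = 2230 ⇒ Q<K, forward
Step 1:
                   B          G          A
  Initial      0.158     0.2772     0.1579
  Change     -0.1549    0.07746     0.2324
  Equil     0.003075     0.3547     0.3903
  solve Keq expr → x = 0.07746; check Q = 2230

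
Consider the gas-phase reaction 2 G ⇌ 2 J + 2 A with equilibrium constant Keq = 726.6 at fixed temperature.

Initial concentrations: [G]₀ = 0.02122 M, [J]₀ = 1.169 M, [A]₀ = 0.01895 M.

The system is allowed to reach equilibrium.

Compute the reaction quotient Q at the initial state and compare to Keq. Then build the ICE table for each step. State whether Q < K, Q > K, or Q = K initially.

Q₀ = 1.09; Q < K (proceeds forward)

Q₀ = 1.09 vs Keq = 726.6 ⇒ Q<K, forward
Step 1:
                    G           J           A
  init        0.02122       1.169     0.01895
  Δ          -0.01952     0.01952     0.01952
  eq         0.001696       1.189     0.03847
  solve Keq expr → x = 0.009762; check Q = 726.6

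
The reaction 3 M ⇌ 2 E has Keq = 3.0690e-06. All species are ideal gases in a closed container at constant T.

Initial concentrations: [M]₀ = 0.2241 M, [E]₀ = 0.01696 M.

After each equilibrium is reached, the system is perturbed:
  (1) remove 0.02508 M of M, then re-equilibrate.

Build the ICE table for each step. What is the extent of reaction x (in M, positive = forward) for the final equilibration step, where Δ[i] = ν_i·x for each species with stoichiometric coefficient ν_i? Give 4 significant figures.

Q₀ = 0.02556 vs Keq = 3.0690e-06 ⇒ Q>K, reverse
Step 1:
                  M         E
  init       0.2241   0.01696
  Δ         0.02511  -0.01674
  eq         0.2492 2.1795e-04
  solve Keq expr → x = -0.008371; check Q = 3.0690e-06
Then remove 0.02508 M of M.
Step 2:
                  M         E
  init       0.2241 2.1795e-04
  Δ       4.7998e-05 -3.1999e-05
  eq         0.2242 1.8595e-04
  solve Keq expr → x = -1.5999e-05; check Q = 3.0690e-06

x = -1.5999e-05 M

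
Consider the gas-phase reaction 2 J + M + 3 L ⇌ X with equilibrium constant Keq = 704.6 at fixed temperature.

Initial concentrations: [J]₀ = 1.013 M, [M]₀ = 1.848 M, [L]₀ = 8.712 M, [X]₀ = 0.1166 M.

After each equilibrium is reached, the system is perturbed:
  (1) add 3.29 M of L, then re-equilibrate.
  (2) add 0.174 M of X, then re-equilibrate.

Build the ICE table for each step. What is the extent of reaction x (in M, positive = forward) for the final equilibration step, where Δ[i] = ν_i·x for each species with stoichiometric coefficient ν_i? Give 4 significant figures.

Q₀ = 9.2987e-05 vs Keq = 704.6 ⇒ Q<K, forward
Step 1:
                   J          M          L          X
  I            1.013      1.848      8.712     0.1166
  C           -1.012    -0.5058     -1.518     0.5058
  E         0.001329      1.342      7.194     0.6224
  solve Keq expr → x = 0.5058; check Q = 704.6
Then add 3.29 M of L.
Step 2:
                   J          M          L          X
  I         0.001329      1.342      10.48     0.6224
  C       -5.7340e-04 -2.8670e-04 -8.6010e-04 2.8670e-04
  E       7.5605e-04      1.342      10.48     0.6227
  solve Keq expr → x = 2.8670e-04; check Q = 704.6
Then add 0.174 M of X.
Step 3:
                   J          M          L          X
  I       7.5605e-04      1.342      10.48     0.7967
  C       9.9068e-05 4.9534e-05 1.4860e-04 -4.9534e-05
  E       8.5512e-04      1.342      10.48     0.7967
  solve Keq expr → x = -4.9534e-05; check Q = 704.6

x = -4.9534e-05 M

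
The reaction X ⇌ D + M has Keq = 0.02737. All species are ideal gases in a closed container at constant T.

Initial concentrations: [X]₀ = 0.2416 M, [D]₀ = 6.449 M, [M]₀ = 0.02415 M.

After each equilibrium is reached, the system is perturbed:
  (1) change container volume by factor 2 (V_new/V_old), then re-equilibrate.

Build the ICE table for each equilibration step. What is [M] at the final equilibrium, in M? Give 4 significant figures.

Q₀ = 0.6446 vs Keq = 0.02737 ⇒ Q>K, reverse
Step 1:
                    X           D           M
  init         0.2416       6.449     0.02415
  Δ           0.02302    -0.02302    -0.02302
  eq           0.2646       6.426    0.001127
  solve Keq expr → x = -0.02302; check Q = 0.02737
Then change container volume by factor 2 (V_new/V_old).
Step 2:
                    X           D           M
  init         0.1323       3.213  5.6355e-04
  Δ       -5.5860e-04  5.5860e-04  5.5860e-04
  eq           0.1318       3.214    0.001122
  solve Keq expr → x = 5.5860e-04; check Q = 0.02737

[M]_eq = 0.001122 M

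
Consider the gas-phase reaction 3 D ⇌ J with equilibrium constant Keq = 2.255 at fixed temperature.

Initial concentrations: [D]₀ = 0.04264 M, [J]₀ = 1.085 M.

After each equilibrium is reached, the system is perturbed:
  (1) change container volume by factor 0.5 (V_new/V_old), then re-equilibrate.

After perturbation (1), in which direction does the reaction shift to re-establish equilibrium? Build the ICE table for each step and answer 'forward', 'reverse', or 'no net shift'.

Direction: forward

Q₀ = 1.3995e+04 vs Keq = 2.255 ⇒ Q>K, reverse
Step 1:
                    D           J
  init        0.04264       1.085
  Δ            0.6819     -0.2273
  eq           0.7245      0.8577
  solve Keq expr → x = -0.2273; check Q = 2.255
Then change container volume by factor 0.5 (V_new/V_old).
Step 2:
                    D           J
  init          1.449       1.715
  Δ           -0.5072      0.1691
  eq           0.9419       1.884
  solve Keq expr → x = 0.1691; check Q = 2.255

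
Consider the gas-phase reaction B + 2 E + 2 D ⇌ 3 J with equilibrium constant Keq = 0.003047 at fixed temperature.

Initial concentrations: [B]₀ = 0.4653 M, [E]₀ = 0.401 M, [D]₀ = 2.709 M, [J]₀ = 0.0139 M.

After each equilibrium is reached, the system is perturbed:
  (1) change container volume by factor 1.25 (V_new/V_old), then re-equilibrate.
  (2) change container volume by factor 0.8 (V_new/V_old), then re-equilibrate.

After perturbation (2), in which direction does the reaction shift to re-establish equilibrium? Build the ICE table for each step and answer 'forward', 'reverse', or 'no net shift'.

Direction: forward

Q₀ = 4.8911e-06 vs Keq = 0.003047 ⇒ Q<K, forward
Step 1:
                   B          E          D          J
  I           0.4653      0.401      2.709     0.0139
  C         -0.02965    -0.0593    -0.0593    0.08896
  E           0.4356     0.3417       2.65     0.1029
  solve Keq expr → x = 0.02965; check Q = 0.003047
Then change container volume by factor 1.25 (V_new/V_old).
Step 2:
                   B          E          D          J
  I           0.3485     0.2734       2.12    0.08228
  C         0.003289   0.006577   0.006577  -0.009866
  E           0.3518     0.2799      2.126    0.07242
  solve Keq expr → x = -0.003289; check Q = 0.003047
Then change container volume by factor 0.8 (V_new/V_old).
Step 3:
                   B          E          D          J
  I           0.4398     0.3499      2.658    0.09052
  C        -0.004111  -0.008221  -0.008221    0.01233
  E           0.4356     0.3417       2.65     0.1029
  solve Keq expr → x = 0.004111; check Q = 0.003047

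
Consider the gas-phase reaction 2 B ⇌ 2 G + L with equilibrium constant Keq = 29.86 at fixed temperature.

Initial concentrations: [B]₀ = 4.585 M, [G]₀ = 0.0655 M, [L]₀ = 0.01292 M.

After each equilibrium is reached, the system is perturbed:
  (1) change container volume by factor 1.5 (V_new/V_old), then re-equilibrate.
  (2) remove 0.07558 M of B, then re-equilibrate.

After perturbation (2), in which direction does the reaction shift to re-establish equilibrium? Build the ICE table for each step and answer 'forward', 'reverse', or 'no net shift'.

Direction: reverse

Q₀ = 2.6367e-06 vs Keq = 29.86 ⇒ Q<K, forward
Step 1:
                   B          G          L
  Initial      4.585     0.0655    0.01292
  Change       -3.66       3.66       1.83
  Equil       0.9254      3.725      1.843
  solve Keq expr → x = 1.83; check Q = 29.86
Then change container volume by factor 1.5 (V_new/V_old).
Step 2:
                   B          G          L
  Initial     0.6169      2.483      1.228
  Change    -0.08655    0.08655    0.04328
  Equil       0.5304       2.57      1.272
  solve Keq expr → x = 0.04328; check Q = 29.86
Then remove 0.07558 M of B.
Step 3:
                   B          G          L
  Initial     0.4548       2.57      1.272
  Change     0.05774   -0.05774   -0.02887
  Equil       0.5125      2.512      1.243
  solve Keq expr → x = -0.02887; check Q = 29.86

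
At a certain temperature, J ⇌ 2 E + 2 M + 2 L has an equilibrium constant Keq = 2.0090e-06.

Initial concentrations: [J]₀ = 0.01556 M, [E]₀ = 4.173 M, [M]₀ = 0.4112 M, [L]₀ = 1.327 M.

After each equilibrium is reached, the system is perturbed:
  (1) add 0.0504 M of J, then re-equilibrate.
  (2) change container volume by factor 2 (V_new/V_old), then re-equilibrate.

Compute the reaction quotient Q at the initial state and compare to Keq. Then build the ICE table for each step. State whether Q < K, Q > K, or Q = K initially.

Q₀ = 333.2; Q > K (proceeds reverse)

Q₀ = 333.2 vs Keq = 2.0090e-06 ⇒ Q>K, reverse
Step 1:
                   J          E          M          L
  Initial    0.01556      4.173     0.4112      1.327
  Change      0.2055     -0.411     -0.411     -0.411
  Equil       0.2211      3.762 1.9339e-04      0.916
  solve Keq expr → x = -0.2055; check Q = 2.0090e-06
Then add 0.0504 M of J.
Step 2:
                   J          E          M          L
  Initial     0.2715      3.762 1.9339e-04      0.916
  Change  -1.0452e-05 2.0904e-05 2.0904e-05 2.0904e-05
  Equil       0.2715      3.762 2.1430e-04      0.916
  solve Keq expr → x = 1.0452e-05; check Q = 2.0090e-06
Then change container volume by factor 2 (V_new/V_old).
Step 3:
                   J          E          M          L
  Initial     0.1357      1.881 1.0715e-04      0.458
  Change  -2.4880e-04 4.9760e-04 4.9760e-04 4.9760e-04
  Equil       0.1355      1.882 6.0475e-04     0.4585
  solve Keq expr → x = 2.4880e-04; check Q = 2.0090e-06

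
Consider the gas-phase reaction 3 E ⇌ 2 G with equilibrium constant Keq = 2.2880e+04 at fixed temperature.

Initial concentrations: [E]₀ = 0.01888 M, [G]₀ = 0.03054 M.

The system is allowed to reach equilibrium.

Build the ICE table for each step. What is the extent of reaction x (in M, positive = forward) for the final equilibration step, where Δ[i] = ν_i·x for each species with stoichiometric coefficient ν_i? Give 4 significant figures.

Q₀ = 138.6 vs Keq = 2.2880e+04 ⇒ Q<K, forward
Step 1:
                   E          G
  I          0.01888    0.03054
  C         -0.01474   0.009823
  E         0.004145    0.04036
  solve Keq expr → x = 0.004912; check Q = 2.2880e+04

x = 0.004912 M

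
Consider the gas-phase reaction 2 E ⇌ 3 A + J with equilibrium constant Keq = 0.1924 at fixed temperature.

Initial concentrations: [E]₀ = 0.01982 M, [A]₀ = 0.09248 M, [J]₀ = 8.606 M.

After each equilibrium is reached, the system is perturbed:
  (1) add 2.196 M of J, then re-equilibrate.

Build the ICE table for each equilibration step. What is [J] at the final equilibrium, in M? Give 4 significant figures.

[J]_eq = 10.78 M

Q₀ = 17.33 vs Keq = 0.1924 ⇒ Q>K, reverse
Step 1:
                    E           A           J
  init        0.01982     0.09248       8.606
  Δ           0.03465    -0.05197    -0.01732
  eq          0.05447     0.04051       8.589
  solve Keq expr → x = -0.01732; check Q = 0.1924
Then add 2.196 M of J.
Step 2:
                    E           A           J
  init        0.05447     0.04051       10.78
  Δ          0.001512   -0.002268 -7.5597e-04
  eq          0.05598     0.03824       10.78
  solve Keq expr → x = -7.5597e-04; check Q = 0.1924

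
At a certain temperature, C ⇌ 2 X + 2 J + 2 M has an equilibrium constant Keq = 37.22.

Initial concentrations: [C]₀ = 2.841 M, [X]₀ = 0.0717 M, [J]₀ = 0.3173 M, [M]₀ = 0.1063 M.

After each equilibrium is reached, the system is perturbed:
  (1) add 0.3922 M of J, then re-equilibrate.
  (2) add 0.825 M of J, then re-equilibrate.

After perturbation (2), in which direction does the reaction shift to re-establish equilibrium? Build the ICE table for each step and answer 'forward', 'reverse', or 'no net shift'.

Q₀ = 2.0586e-06 vs Keq = 37.22 ⇒ Q<K, forward
Step 1:
                    C           X           J           M
  Initial       2.841      0.0717      0.3173      0.1063
  Change      -0.9361       1.872       1.872       1.872
  Equil         1.905       1.944       2.189       1.978
  solve Keq expr → x = 0.9361; check Q = 37.22
Then add 0.3922 M of J.
Step 2:
                    C           X           J           M
  Initial       1.905       1.944       2.582       1.978
  Change      0.05238     -0.1048     -0.1048     -0.1048
  Equil         1.957       1.839       2.477       1.874
  solve Keq expr → x = -0.05238; check Q = 37.22
Then add 0.825 M of J.
Step 3:
                    C           X           J           M
  Initial       1.957       1.839       3.302       1.874
  Change      0.09151      -0.183      -0.183      -0.183
  Equil         2.049       1.656       3.119       1.691
  solve Keq expr → x = -0.09151; check Q = 37.22

Direction: reverse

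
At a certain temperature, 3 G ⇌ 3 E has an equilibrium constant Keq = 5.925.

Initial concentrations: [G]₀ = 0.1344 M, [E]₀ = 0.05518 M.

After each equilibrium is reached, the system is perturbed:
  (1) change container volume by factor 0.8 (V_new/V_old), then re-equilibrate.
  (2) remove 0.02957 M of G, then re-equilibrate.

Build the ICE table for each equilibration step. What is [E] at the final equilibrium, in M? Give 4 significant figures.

Q₀ = 0.06921 vs Keq = 5.925 ⇒ Q<K, forward
Step 1:
                  G         E
  Initial    0.1344   0.05518
  Change   -0.06692   0.06692
  Equil     0.06748    0.1221
  solve Keq expr → x = 0.02231; check Q = 5.925
Then change container volume by factor 0.8 (V_new/V_old).
Step 2:
                  G         E
  Initial   0.08435    0.1526
  Change          0         0
  Equil     0.08435    0.1526
  solve Keq expr → x = 0; check Q = 5.925
Then remove 0.02957 M of G.
Step 3:
                  G         E
  Initial   0.05478    0.1526
  Change    0.01905  -0.01905
  Equil     0.07382    0.1336
  solve Keq expr → x = -0.006348; check Q = 5.925

[E]_eq = 0.1336 M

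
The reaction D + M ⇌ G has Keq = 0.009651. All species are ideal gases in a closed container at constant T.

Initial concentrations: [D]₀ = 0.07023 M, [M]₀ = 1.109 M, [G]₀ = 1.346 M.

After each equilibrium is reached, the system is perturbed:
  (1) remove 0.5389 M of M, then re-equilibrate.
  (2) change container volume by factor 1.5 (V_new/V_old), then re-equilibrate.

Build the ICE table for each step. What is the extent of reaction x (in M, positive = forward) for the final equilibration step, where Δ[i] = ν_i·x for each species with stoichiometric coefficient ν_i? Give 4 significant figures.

x = -0.005523 M

Q₀ = 17.28 vs Keq = 0.009651 ⇒ Q>K, reverse
Step 1:
                  D         M         G
  init      0.07023     1.109     1.346
  Δ           1.314     1.314    -1.314
  eq          1.384     2.423   0.03236
  solve Keq expr → x = -1.314; check Q = 0.009651
Then remove 0.5389 M of M.
Step 2:
                  D         M         G
  init        1.384     1.884   0.03236
  Δ        0.006977  0.006977 -0.006977
  eq          1.391     1.891   0.02538
  solve Keq expr → x = -0.006977; check Q = 0.009651
Then change container volume by factor 1.5 (V_new/V_old).
Step 3:
                  D         M         G
  init       0.9272      1.26   0.01692
  Δ        0.005523  0.005523 -0.005523
  eq         0.9328     1.266    0.0114
  solve Keq expr → x = -0.005523; check Q = 0.009651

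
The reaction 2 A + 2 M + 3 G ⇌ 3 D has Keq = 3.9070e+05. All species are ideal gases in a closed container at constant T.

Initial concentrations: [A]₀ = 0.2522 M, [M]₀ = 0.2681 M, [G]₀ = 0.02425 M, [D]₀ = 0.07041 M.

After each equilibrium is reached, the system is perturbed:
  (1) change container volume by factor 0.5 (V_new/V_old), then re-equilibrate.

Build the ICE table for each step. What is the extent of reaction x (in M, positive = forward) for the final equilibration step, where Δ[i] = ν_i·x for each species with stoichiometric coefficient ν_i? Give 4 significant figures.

Q₀ = 5354 vs Keq = 3.9070e+05 ⇒ Q<K, forward
Step 1:
                    A           M           G           D
  init         0.2522      0.2681     0.02425     0.07041
  Δ           -0.0111     -0.0111    -0.01665     0.01665
  eq           0.2411       0.257    0.007605     0.08706
  solve Keq expr → x = 0.005548; check Q = 3.9070e+05
Then change container volume by factor 0.5 (V_new/V_old).
Step 2:
                    A           M           G           D
  init         0.4822       0.514     0.01521      0.1741
  Δ         -0.005846   -0.005846   -0.008769    0.008769
  eq           0.4764      0.5082    0.006441      0.1829
  solve Keq expr → x = 0.002923; check Q = 3.9070e+05

x = 0.002923 M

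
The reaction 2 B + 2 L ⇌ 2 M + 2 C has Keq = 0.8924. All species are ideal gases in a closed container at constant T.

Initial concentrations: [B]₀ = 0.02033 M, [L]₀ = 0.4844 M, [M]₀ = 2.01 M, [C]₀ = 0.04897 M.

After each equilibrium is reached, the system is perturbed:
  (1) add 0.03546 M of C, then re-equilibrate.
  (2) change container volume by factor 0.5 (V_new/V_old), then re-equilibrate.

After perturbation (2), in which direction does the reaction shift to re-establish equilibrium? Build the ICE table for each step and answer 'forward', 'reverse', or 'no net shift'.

Direction: no net shift

Q₀ = 99.9 vs Keq = 0.8924 ⇒ Q>K, reverse
Step 1:
                   B          L          M          C
  init       0.02033     0.4844       2.01    0.04897
  Δ          0.03517    0.03517   -0.03517   -0.03517
  eq          0.0555     0.5196      1.975     0.0138
  solve Keq expr → x = -0.01759; check Q = 0.8924
Then add 0.03546 M of C.
Step 2:
                   B          L          M          C
  init        0.0555     0.5196      1.975    0.04926
  Δ          0.02729    0.02729   -0.02729   -0.02729
  eq          0.0828     0.5469      1.948    0.02196
  solve Keq expr → x = -0.01365; check Q = 0.8924
Then change container volume by factor 0.5 (V_new/V_old).
Step 3:
                   B          L          M          C
  init        0.1656      1.094      3.895    0.04393
  Δ                0          0          0          0
  eq          0.1656      1.094      3.895    0.04393
  solve Keq expr → x = 0; check Q = 0.8924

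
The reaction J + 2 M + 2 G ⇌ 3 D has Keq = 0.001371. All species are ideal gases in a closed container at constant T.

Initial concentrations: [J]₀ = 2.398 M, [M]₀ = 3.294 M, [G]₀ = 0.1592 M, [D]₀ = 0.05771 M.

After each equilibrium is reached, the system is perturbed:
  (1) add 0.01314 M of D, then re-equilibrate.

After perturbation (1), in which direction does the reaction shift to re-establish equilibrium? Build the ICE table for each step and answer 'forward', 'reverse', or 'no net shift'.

Direction: reverse

Q₀ = 2.9145e-04 vs Keq = 0.001371 ⇒ Q<K, forward
Step 1:
                    J           M           G           D
  I             2.398       3.294      0.1592     0.05771
  C          -0.01006    -0.02012    -0.02012     0.03017
  E             2.388       3.274      0.1391     0.08788
  solve Keq expr → x = 0.01006; check Q = 0.001371
Then add 0.01314 M of D.
Step 2:
                    J           M           G           D
  I             2.388       3.274      0.1391       0.101
  C          0.003382    0.006764    0.006764    -0.01015
  E             2.391       3.281      0.1458     0.09088
  solve Keq expr → x = -0.003382; check Q = 0.001371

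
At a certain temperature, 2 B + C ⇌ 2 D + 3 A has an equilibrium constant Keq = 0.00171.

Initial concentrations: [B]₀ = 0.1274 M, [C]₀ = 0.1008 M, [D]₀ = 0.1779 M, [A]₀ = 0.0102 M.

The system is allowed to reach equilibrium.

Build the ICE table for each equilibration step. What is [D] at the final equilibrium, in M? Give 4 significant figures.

[D]_eq = 0.1956 M

Q₀ = 2.0528e-05 vs Keq = 0.00171 ⇒ Q<K, forward
Step 1:
                    B           C           D           A
  init         0.1274      0.1008      0.1779      0.0102
  Δ          -0.01768   -0.008839     0.01768     0.02652
  eq           0.1097     0.09196      0.1956     0.03672
  solve Keq expr → x = 0.008839; check Q = 0.00171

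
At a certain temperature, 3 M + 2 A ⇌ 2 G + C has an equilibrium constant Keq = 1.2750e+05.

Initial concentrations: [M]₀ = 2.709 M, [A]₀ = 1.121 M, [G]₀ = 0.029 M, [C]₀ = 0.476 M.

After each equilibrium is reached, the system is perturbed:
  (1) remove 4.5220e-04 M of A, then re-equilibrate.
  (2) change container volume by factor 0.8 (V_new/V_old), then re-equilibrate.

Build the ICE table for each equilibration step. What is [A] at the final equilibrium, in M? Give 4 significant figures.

[A]_eq = 0.003118 M

Q₀ = 1.6024e-05 vs Keq = 1.2750e+05 ⇒ Q<K, forward
Step 1:
                  M         A         G         C
  Initial     2.709     1.121     0.029     0.476
  Change     -1.677    -1.118     1.118    0.5589
  Equil       1.032  0.003116     1.147     1.035
  solve Keq expr → x = 0.5589; check Q = 1.2750e+05
Then remove 4.5220e-04 M of A.
Step 2:
                  M         A         G         C
  Initial     1.032  0.002664     1.147     1.035
  Change  6.7142e-04 4.4761e-04 -4.4761e-04 -2.2381e-04
  Equil       1.033  0.003111     1.146     1.035
  solve Keq expr → x = -2.2381e-04; check Q = 1.2750e+05
Then change container volume by factor 0.8 (V_new/V_old).
Step 3:
                  M         A         G         C
  Initial     1.291  0.003889     1.433     1.293
  Change  -0.001157 -7.7151e-04 7.7151e-04 3.8576e-04
  Equil        1.29  0.003118     1.434     1.294
  solve Keq expr → x = 3.8576e-04; check Q = 1.2750e+05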